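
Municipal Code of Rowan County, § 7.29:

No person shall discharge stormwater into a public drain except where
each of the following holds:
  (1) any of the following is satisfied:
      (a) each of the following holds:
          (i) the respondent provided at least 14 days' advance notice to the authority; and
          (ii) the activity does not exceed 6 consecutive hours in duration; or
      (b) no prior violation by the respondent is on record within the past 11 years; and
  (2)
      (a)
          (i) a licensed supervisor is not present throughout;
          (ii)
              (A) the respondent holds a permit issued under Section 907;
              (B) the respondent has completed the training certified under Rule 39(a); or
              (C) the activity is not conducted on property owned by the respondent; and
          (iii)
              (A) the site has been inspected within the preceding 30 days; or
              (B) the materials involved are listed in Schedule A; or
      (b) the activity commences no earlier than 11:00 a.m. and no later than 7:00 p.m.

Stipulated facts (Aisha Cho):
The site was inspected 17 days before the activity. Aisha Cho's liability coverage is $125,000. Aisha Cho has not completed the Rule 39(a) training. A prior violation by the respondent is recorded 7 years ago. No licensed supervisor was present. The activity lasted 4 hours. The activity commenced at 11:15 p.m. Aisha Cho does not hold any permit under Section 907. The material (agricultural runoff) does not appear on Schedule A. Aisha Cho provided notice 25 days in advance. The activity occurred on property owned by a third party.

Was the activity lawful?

(i) ≥14 days' notice — met.
(ii) ≤ 6 hrs duration — met.
(a) = T AND T = true.
(b) no prior violation — fails.
(1) = T OR F = true.
(i) not (supervisor present) — met.
(A) holds permit — not satisfied.
(B) training certified — not met.
(C) not (own property) — holds.
So (ii) is satisfied (F OR F OR T).
(A) site inspected — met.
(B) Schedule A material — not satisfied.
(iii): T OR F → true.
(a): T AND T AND T → true.
(b) start within hours — fails.
(2): T OR F → true.
Overall = T AND T = true.

Yes — lawful.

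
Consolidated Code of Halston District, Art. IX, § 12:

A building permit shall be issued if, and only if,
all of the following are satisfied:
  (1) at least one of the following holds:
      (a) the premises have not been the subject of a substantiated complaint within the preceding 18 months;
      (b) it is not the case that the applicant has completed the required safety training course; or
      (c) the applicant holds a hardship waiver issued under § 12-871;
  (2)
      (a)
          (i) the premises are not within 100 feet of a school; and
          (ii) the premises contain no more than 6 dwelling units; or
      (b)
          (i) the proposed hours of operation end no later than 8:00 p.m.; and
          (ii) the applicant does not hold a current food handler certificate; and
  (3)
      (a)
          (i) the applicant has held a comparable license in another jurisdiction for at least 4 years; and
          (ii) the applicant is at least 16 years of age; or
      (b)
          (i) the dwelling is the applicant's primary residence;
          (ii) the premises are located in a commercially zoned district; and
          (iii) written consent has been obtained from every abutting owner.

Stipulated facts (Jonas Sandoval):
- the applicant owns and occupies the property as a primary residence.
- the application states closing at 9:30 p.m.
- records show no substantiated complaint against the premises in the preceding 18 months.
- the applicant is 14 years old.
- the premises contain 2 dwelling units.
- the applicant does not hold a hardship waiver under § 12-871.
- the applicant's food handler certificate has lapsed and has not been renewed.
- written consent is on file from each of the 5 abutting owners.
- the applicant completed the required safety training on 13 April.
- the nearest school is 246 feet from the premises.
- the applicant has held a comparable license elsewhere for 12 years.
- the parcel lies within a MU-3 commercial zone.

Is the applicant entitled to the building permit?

Yes — granted.

(a) no complaint in 18 mo. — satisfied.
(b) not (safety training) — not satisfied.
(c) hardship waiver — not met.
(1): T OR F OR F → true.
(i) ≥100 ft from school — holds.
(ii) ≤ 6 units — satisfied.
(a): T AND T → true.
(i) closes by 8 p.m. — not satisfied.
(ii) not (food handler cert.) — met.
So (b) is not satisfied (F AND T).
(2) = T OR F = true.
(i) prior license ≥ 4 yr — satisfied.
(ii) age ≥ 16 — not satisfied.
(a) = T AND F = false.
(i) primary residence — met.
(ii) commercially zoned — holds.
(iii) all abutters consent — holds.
So (b) is satisfied (T AND T AND T).
(3) = F OR T = true.
Overall = T AND T AND T = true.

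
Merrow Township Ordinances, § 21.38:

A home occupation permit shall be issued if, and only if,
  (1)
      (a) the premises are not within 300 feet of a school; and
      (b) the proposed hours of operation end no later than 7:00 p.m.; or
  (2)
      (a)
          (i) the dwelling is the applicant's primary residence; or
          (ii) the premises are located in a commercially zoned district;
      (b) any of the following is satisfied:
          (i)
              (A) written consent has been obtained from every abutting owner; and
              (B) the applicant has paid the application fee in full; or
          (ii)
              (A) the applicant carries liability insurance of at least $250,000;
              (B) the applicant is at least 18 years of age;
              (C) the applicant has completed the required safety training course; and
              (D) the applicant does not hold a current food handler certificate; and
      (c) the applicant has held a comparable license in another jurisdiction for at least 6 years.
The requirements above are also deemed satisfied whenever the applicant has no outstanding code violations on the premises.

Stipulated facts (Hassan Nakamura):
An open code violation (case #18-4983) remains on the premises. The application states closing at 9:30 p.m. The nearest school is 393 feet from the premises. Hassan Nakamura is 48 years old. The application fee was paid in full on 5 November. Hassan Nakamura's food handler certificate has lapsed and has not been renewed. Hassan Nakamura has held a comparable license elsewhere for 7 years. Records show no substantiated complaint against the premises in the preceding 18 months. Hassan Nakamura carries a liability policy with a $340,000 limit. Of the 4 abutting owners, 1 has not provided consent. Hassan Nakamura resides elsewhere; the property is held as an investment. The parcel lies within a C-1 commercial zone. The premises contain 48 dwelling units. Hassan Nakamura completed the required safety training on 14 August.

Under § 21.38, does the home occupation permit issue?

(a) ≥300 ft from school — satisfied.
(b) closes by 7 p.m. — not satisfied.
(1) = T AND F = false.
(i) primary residence — not satisfied.
(ii) commercially zoned — met.
(a) = F OR T = true.
(A) all abutters consent — not met.
(B) fee paid — satisfied.
So (i) is not satisfied (F AND T).
(A) insurance ≥ $250,000 — satisfied.
(B) age ≥ 18 — holds.
(C) safety training — holds.
(D) not (food handler cert.) — holds.
So (ii) is satisfied (T AND T AND T AND T).
(b) = F OR T = true.
(c) prior license ≥ 6 yr — satisfied.
So (2) is satisfied (T AND T AND T).
Overall: F OR T → true.
Exception (no code violations) — not satisfied.
Result: main true OR exception false → true.

Yes — granted.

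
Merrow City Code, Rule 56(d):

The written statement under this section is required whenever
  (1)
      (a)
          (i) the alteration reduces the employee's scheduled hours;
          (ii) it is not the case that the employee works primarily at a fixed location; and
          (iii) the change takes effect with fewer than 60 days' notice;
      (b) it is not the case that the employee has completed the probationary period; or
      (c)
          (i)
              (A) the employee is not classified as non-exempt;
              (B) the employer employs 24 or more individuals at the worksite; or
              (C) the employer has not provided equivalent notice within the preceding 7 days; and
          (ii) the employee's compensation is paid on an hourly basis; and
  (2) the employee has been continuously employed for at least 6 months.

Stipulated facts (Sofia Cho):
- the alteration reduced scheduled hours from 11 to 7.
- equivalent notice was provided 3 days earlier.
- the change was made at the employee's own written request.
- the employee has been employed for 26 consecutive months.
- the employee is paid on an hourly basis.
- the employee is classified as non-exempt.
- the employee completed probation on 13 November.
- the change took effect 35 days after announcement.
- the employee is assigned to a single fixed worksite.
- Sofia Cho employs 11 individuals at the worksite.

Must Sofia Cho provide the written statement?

(i) hours reduced — holds.
(ii) not (fixed location) — fails.
(iii) < 60 days' notice — met.
So (a) is not satisfied (T AND F AND T).
(b) not (past probation) — not satisfied.
(A) not (non-exempt) — not satisfied.
(B) ≥ 24 at site — not satisfied.
(C) no recent notice — not satisfied.
So (i) is not satisfied (F OR F OR F).
(ii) hourly-paid — satisfied.
(c) = F AND T = false.
(1): F OR F OR F → false.
(2) tenure ≥ 6 mo. — holds.
Overall: F AND T → false.

No — not required.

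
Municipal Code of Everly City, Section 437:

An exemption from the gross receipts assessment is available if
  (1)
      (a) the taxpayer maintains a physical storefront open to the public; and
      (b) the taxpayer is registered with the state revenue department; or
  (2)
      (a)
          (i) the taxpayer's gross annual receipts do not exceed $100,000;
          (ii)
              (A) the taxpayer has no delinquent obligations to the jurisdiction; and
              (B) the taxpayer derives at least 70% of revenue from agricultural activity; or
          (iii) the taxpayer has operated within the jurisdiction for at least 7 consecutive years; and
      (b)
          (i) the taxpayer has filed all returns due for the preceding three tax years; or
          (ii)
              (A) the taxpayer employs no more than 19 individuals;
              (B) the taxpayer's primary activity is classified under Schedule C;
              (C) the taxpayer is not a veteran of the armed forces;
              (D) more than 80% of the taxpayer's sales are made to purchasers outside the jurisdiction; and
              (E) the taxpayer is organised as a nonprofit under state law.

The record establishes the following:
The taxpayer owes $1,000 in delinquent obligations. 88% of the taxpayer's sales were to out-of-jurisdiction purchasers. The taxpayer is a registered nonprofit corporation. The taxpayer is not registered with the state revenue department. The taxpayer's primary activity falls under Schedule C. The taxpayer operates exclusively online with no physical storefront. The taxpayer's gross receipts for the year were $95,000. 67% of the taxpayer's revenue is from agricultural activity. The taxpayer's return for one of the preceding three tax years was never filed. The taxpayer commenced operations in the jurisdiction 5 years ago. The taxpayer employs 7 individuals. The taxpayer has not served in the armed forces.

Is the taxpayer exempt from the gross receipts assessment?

(a) has storefront — not met.
(b) state-registered — not met.
(1): F AND F → false.
(i) receipts ≤ $100,000 — satisfied.
(A) no delinquency — not met.
(B) ≥70% agricultural — not met.
So (ii) is not satisfied (F AND F).
(iii) ≥ 7 yrs in jurisdiction — fails.
So (a) is satisfied (T OR F OR F).
(i) returns current — not met.
(A) ≤ 19 employees — holds.
(B) Schedule C activity — satisfied.
(C) not (veteran) — satisfied.
(D) >80% out-of-jur. sales — met.
(E) nonprofit — met.
So (ii) is satisfied (T AND T AND T AND T AND T).
So (b) is satisfied (F OR T).
So (2) is satisfied (T AND T).
Overall: F OR T → true.

Yes — exempt.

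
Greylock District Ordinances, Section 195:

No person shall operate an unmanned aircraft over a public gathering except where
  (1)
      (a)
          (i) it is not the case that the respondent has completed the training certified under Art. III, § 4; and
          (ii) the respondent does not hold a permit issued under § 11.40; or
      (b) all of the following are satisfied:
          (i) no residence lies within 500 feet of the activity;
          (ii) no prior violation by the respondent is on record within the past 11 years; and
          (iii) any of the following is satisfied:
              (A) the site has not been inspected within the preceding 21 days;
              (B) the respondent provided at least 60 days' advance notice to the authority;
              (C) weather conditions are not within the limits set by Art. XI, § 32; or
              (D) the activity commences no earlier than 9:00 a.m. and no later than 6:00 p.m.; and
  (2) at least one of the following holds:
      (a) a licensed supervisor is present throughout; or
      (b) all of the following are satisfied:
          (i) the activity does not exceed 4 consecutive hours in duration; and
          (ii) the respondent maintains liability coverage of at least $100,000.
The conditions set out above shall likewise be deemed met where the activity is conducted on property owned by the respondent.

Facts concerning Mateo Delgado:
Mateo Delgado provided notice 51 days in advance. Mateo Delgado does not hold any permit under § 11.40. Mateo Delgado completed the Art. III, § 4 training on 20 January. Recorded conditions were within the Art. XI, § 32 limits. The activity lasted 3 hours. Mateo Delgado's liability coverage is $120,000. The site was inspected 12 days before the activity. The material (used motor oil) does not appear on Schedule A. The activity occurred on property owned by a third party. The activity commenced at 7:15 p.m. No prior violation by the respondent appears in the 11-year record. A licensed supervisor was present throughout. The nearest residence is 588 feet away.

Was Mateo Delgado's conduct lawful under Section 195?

No — unlawful.

(i) not (training certified) — not satisfied.
(ii) not (holds permit) — holds.
So (a) is not satisfied (F AND T).
(i) no residence in 500 ft — satisfied.
(ii) no prior violation — holds.
(A) not (site inspected) — not met.
(B) ≥60 days' notice — not met.
(C) not (weather ok) — not satisfied.
(D) start within hours — fails.
So (iii) is not satisfied (F OR F OR F OR F).
(b) = T AND T AND F = false.
So (1) is not satisfied (F OR F).
(a) supervisor present — met.
(i) ≤ 4 hrs duration — holds.
(ii) coverage ≥ $100,000 — met.
So (b) is satisfied (T AND T).
(2): T OR T → true.
Overall: F AND T → false.
Exception (own property) — not satisfied.
Result: main false OR exception false → false.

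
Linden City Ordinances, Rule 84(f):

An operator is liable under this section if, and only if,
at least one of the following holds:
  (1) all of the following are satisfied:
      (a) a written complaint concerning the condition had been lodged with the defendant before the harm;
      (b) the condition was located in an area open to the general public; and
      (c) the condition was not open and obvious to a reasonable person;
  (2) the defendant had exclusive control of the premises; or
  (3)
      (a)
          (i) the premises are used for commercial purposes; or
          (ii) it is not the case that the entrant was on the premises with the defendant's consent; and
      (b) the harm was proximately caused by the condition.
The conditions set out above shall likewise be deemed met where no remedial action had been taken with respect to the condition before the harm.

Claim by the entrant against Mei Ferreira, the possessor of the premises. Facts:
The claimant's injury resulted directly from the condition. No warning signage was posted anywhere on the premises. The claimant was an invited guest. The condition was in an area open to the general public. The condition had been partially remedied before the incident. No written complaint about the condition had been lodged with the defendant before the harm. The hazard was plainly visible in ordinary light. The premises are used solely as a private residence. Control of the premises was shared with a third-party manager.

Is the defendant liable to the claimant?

No — not liable.

(a) complaint lodged — not satisfied.
(b) public area — satisfied.
(c) not open/obvious — fails.
(1): F AND T AND F → false.
(2) exclusive control — fails.
(i) commercial use — not met.
(ii) not (consent to enter) — fails.
So (a) is not satisfied (F OR F).
(b) proximate cause — holds.
(3): F AND T → false.
So Overall is not satisfied (F OR F OR F).
Exception (no remedial action) — not satisfied.
Result: main false OR exception false → false.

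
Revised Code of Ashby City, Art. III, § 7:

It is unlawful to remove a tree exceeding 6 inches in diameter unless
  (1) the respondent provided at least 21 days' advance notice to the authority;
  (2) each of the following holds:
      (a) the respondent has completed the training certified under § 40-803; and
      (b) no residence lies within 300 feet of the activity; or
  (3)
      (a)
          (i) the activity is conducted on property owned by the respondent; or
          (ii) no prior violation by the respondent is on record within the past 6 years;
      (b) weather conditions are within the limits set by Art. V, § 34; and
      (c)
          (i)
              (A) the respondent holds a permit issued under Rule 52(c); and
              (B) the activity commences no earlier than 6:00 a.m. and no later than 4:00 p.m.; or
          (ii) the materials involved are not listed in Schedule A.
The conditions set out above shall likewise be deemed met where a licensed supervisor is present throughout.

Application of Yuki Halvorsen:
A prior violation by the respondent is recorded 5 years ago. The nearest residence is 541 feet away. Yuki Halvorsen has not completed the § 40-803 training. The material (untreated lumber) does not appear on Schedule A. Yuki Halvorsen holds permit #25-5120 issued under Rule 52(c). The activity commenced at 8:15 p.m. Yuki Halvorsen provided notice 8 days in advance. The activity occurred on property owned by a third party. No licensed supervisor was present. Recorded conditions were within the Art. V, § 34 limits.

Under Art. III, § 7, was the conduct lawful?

No — unlawful.

(1) ≥21 days' notice — not satisfied.
(a) training certified — not met.
(b) no residence in 300 ft — satisfied.
So (2) is not satisfied (F AND T).
(i) own property — fails.
(ii) no prior violation — not satisfied.
(a) = F OR F = false.
(b) weather ok — satisfied.
(A) holds permit — holds.
(B) start within hours — fails.
So (i) is not satisfied (T AND F).
(ii) not (Schedule A material) — holds.
So (c) is satisfied (F OR T).
So (3) is not satisfied (F AND T AND T).
Overall = F OR F OR F = false.
Exception (supervisor present) — not satisfied.
Result: main false OR exception false → false.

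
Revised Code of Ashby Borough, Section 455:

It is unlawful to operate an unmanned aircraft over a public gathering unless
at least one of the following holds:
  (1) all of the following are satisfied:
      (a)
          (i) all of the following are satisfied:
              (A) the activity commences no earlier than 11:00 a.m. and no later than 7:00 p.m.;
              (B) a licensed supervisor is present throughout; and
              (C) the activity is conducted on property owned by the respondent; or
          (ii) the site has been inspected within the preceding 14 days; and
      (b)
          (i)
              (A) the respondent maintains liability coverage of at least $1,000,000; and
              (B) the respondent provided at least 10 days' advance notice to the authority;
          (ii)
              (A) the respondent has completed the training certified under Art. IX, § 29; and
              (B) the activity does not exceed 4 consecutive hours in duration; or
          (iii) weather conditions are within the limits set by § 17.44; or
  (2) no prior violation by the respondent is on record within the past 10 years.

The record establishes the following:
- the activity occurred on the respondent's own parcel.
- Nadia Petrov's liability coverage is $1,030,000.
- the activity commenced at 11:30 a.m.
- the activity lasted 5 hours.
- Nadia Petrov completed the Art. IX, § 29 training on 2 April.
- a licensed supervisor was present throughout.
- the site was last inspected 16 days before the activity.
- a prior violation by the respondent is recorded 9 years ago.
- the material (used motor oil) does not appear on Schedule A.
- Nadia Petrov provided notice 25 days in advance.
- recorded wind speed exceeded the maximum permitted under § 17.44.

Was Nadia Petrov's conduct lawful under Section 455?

Yes — lawful.

(A) start within hours — met.
(B) supervisor present — satisfied.
(C) own property — satisfied.
(i): T AND T AND T → true.
(ii) site inspected — not met.
(a) = T OR F = true.
(A) coverage ≥ $1,000,000 — holds.
(B) ≥10 days' notice — satisfied.
So (i) is satisfied (T AND T).
(A) training certified — satisfied.
(B) ≤ 4 hrs duration — not satisfied.
(ii) = T AND F = false.
(iii) weather ok — not satisfied.
So (b) is satisfied (T OR F OR F).
(1) = T AND T = true.
(2) no prior violation — fails.
Overall = T OR F = true.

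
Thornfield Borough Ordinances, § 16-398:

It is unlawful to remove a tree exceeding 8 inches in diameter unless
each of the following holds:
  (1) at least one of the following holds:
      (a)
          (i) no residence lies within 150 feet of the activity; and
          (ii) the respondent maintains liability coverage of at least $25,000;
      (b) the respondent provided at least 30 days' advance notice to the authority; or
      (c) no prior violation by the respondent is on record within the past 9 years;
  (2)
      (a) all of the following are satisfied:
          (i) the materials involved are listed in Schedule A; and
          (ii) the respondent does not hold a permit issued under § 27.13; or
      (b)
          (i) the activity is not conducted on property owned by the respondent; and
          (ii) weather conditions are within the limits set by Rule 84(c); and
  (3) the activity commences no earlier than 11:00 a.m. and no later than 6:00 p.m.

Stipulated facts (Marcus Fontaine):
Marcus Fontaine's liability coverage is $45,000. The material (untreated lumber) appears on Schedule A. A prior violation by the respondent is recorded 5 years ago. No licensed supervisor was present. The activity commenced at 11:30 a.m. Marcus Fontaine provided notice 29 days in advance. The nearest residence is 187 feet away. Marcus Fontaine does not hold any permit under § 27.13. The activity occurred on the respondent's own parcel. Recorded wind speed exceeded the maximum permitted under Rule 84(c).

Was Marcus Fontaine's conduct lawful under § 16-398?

Yes — lawful.

(i) no residence in 150 ft — met.
(ii) coverage ≥ $25,000 — satisfied.
(a): T AND T → true.
(b) ≥30 days' notice — not satisfied.
(c) no prior violation — not satisfied.
(1) = T OR F OR F = true.
(i) Schedule A material — met.
(ii) not (holds permit) — met.
(a): T AND T → true.
(i) not (own property) — not satisfied.
(ii) weather ok — not satisfied.
(b) = F AND F = false.
(2) = T OR F = true.
(3) start within hours — satisfied.
Overall = T AND T AND T = true.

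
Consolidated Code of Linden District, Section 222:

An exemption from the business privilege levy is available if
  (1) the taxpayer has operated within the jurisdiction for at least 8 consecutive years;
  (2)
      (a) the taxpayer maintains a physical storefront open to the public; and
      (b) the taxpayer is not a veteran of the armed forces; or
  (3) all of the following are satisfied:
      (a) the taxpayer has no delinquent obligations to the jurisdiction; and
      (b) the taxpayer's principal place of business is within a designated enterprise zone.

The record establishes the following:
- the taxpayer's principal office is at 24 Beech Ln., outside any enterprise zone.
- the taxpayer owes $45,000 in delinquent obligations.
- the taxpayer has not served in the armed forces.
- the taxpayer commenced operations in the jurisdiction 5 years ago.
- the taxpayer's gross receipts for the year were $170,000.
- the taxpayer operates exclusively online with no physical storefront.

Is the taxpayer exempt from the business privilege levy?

No — not exempt.

(1) ≥ 8 yrs in jurisdiction — not met.
(a) has storefront — fails.
(b) not (veteran) — holds.
(2) = F AND T = false.
(a) no delinquency — not satisfied.
(b) in enterprise zone — not met.
(3): F AND F → false.
So Overall is not satisfied (F OR F OR F).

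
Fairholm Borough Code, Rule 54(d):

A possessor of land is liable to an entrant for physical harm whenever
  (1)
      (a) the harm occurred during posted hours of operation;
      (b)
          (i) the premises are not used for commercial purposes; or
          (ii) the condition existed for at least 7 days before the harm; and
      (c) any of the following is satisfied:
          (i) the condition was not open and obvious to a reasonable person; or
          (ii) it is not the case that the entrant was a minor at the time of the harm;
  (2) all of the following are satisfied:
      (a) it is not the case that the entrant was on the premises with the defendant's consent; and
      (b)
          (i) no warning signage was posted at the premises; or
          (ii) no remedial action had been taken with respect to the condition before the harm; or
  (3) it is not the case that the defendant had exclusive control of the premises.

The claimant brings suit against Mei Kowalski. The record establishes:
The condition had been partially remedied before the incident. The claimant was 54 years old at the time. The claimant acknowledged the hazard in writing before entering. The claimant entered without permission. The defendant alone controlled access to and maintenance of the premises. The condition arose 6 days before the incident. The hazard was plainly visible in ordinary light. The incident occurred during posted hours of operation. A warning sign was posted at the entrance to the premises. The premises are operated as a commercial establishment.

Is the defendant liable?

(a) during posted hours — satisfied.
(i) not (commercial use) — not satisfied.
(ii) condition ≥7 days old — not satisfied.
(b): F OR F → false.
(i) not open/obvious — not satisfied.
(ii) not (entrant a minor) — satisfied.
(c) = F OR T = true.
(1): T AND F AND T → false.
(a) not (consent to enter) — satisfied.
(i) no signage posted — fails.
(ii) no remedial action — fails.
(b) = F OR F = false.
So (2) is not satisfied (T AND F).
(3) not (exclusive control) — fails.
Overall = F OR F OR F = false.

No — not liable.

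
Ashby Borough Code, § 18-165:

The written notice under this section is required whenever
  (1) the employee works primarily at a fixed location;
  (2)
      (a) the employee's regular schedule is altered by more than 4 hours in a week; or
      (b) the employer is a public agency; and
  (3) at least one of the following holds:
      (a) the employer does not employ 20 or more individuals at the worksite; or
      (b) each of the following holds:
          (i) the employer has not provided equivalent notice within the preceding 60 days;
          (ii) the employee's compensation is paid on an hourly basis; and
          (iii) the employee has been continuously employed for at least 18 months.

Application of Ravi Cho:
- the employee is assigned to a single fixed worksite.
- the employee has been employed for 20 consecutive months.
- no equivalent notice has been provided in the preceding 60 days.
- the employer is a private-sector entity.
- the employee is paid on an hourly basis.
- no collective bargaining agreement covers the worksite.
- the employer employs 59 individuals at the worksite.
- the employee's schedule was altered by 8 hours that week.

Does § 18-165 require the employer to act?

Yes — required.

(1) fixed location — met.
(a) schedule shift > 4h — holds.
(b) public agency — not met.
So (2) is satisfied (T OR F).
(a) not (≥ 20 at site) — fails.
(i) no recent notice — met.
(ii) hourly-paid — met.
(iii) tenure ≥ 18 mo. — satisfied.
(b): T AND T AND T → true.
So (3) is satisfied (F OR T).
Overall = T AND T AND T = true.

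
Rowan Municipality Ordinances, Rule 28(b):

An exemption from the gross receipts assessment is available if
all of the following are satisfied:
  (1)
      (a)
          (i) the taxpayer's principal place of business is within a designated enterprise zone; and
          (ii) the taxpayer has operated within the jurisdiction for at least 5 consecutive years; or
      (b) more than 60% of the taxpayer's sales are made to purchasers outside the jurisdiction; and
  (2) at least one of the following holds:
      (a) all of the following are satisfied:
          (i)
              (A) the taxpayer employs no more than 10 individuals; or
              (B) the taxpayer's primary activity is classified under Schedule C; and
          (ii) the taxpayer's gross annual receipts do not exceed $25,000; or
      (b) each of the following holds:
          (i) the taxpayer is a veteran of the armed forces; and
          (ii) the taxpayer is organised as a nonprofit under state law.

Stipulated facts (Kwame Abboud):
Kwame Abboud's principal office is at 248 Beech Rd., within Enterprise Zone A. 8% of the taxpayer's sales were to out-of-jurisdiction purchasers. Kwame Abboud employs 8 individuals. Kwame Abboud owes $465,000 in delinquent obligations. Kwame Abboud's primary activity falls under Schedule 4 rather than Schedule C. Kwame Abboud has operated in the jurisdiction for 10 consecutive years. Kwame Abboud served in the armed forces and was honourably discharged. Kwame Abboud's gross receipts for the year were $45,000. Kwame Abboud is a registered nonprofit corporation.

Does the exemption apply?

(i) in enterprise zone — holds.
(ii) ≥ 5 yrs in jurisdiction — met.
(a) = T AND T = true.
(b) >60% out-of-jur. sales — not satisfied.
(1): T OR F → true.
(A) ≤ 10 employees — met.
(B) Schedule C activity — not met.
So (i) is satisfied (T OR F).
(ii) receipts ≤ $25,000 — not satisfied.
(a): T AND F → false.
(i) veteran — holds.
(ii) nonprofit — met.
(b) = T AND T = true.
So (2) is satisfied (F OR T).
Overall = T AND T = true.

Yes — exempt.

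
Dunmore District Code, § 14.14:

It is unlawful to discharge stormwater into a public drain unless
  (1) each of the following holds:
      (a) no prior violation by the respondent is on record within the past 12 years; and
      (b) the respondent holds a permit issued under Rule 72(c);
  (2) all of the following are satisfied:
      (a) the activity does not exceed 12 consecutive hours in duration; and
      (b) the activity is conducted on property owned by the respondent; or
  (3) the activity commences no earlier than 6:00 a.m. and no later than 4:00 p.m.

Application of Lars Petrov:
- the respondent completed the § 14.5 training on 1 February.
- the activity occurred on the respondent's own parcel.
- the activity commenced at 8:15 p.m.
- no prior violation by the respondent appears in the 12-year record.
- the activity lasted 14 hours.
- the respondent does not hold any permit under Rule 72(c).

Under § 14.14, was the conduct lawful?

No — unlawful.

(a) no prior violation — holds.
(b) holds permit — not satisfied.
(1): T AND F → false.
(a) ≤ 12 hrs duration — not met.
(b) own property — satisfied.
(2) = F AND T = false.
(3) start within hours — not met.
So Overall is not satisfied (F OR F OR F).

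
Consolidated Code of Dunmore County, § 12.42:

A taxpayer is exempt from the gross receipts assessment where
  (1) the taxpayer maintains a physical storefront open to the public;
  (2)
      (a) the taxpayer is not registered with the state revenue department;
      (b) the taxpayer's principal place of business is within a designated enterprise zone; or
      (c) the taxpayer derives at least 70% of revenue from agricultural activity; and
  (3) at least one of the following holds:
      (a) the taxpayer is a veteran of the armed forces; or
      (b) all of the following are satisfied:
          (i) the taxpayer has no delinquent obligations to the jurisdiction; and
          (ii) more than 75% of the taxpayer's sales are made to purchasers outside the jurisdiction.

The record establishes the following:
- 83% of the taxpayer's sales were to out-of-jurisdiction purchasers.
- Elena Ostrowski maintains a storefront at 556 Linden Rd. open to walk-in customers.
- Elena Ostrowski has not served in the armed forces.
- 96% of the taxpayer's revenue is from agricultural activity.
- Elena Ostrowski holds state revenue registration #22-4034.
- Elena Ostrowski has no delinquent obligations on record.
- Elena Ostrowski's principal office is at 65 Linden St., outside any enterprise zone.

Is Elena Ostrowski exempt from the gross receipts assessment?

Yes — exempt.

(1) has storefront — met.
(a) not (state-registered) — fails.
(b) in enterprise zone — not met.
(c) ≥70% agricultural — met.
(2) = F OR F OR T = true.
(a) veteran — fails.
(i) no delinquency — satisfied.
(ii) >75% out-of-jur. sales — satisfied.
So (b) is satisfied (T AND T).
So (3) is satisfied (F OR T).
So Overall is satisfied (T AND T AND T).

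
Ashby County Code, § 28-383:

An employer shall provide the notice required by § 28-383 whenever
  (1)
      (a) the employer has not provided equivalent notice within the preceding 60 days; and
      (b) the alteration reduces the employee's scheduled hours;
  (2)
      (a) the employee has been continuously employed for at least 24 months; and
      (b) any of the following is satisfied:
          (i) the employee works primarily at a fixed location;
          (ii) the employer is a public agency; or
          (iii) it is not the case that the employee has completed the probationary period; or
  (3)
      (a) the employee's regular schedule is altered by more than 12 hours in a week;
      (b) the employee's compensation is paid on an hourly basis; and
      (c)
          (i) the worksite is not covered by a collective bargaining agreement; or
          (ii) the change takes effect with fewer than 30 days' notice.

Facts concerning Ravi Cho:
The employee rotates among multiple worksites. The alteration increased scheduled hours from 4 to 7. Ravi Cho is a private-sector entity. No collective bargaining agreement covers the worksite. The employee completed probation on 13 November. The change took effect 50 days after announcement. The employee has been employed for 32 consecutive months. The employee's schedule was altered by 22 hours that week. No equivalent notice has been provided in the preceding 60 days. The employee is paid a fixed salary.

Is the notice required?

(a) no recent notice — satisfied.
(b) hours reduced — not met.
(1) = T AND F = false.
(a) tenure ≥ 24 mo. — holds.
(i) fixed location — not met.
(ii) public agency — not met.
(iii) not (past probation) — not met.
(b) = F OR F OR F = false.
(2): T AND F → false.
(a) schedule shift > 12h — holds.
(b) hourly-paid — not met.
(i) no CBA — holds.
(ii) < 30 days' notice — not met.
(c) = T OR F = true.
So (3) is not satisfied (T AND F AND T).
Overall = F OR F OR F = false.

No — not required.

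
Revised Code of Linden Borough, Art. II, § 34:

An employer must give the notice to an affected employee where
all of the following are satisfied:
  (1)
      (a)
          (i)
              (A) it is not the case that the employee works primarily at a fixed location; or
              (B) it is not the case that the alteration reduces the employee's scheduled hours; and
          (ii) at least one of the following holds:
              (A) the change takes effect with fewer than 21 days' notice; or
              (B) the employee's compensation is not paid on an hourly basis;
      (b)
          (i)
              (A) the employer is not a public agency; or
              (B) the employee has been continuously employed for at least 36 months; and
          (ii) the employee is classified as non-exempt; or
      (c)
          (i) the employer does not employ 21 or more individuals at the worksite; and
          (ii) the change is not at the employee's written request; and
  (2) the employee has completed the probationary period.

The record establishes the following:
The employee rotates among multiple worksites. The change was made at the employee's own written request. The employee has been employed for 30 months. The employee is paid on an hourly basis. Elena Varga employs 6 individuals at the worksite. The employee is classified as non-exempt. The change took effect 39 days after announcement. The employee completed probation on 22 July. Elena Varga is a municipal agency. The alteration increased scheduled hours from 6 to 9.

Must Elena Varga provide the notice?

(A) not (fixed location) — met.
(B) not (hours reduced) — holds.
So (i) is satisfied (T OR T).
(A) < 21 days' notice — not satisfied.
(B) not (hourly-paid) — not met.
(ii) = F OR F = false.
(a) = T AND F = false.
(A) not (public agency) — not met.
(B) tenure ≥ 36 mo. — not satisfied.
(i): F OR F → false.
(ii) non-exempt — met.
(b) = F AND T = false.
(i) not (≥ 21 at site) — satisfied.
(ii) not employee-requested — fails.
So (c) is not satisfied (T AND F).
(1) = F OR F OR F = false.
(2) past probation — satisfied.
So Overall is not satisfied (F AND T).

No — not required.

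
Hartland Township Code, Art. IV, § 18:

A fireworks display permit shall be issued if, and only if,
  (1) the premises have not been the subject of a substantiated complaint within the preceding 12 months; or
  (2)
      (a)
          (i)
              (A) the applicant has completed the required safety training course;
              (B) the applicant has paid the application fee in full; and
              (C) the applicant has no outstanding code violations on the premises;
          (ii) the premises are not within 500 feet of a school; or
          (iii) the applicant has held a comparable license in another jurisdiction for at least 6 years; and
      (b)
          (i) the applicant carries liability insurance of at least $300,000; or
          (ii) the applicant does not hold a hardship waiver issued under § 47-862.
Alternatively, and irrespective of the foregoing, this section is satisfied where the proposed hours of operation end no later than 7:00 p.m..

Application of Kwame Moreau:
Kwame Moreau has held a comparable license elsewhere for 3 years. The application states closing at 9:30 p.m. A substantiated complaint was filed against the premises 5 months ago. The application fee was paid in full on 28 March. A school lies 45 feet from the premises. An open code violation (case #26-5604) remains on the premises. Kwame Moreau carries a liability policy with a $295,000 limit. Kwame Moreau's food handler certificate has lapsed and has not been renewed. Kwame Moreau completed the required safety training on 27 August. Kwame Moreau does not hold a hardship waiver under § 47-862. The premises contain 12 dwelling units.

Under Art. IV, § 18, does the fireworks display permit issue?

No — denied.

(1) no complaint in 12 mo. — fails.
(A) safety training — met.
(B) fee paid — satisfied.
(C) no code violations — not met.
So (i) is not satisfied (T AND T AND F).
(ii) ≥500 ft from school — not met.
(iii) prior license ≥ 6 yr — not met.
(a) = F OR F OR F = false.
(i) insurance ≥ $300,000 — fails.
(ii) not (hardship waiver) — holds.
(b): F OR T → true.
So (2) is not satisfied (F AND T).
Overall: F OR F → false.
Exception (closes by 7 p.m.) — not satisfied.
Result: main false OR exception false → false.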